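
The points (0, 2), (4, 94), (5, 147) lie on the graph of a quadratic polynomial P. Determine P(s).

Write P(s) = as^2 + bs + c. Substituting each data point gives a linear system:
  c = 2
  16a + 4b + c = 94
  25a + 5b + c = 147
Solving the system yields a = 6, b = -1, c = 2.
So P(s) = 6s² - s + 2.
Check: P(4) = 94. ✓

P(s) = 6s^2 - s + 2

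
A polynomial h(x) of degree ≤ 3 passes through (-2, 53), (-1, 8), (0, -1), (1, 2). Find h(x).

Write h(x) = ax^3 + bx^2 + cx + d. Substituting each data point gives a linear system:
  -8a + 4b - 2c + d = 53
  -a + b - c + d = 8
  d = -1
  a + b + c + d = 2
Solving the system yields a = -4, b = 6, c = 1, d = -1.
So h(x) = -4x^3 + 6x^2 + x - 1.
Check: h(-2) = 53. ✓

h(x) = -4x^3 + 6x^2 + x - 1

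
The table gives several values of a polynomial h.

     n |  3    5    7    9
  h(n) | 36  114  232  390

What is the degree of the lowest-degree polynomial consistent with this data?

2

Forward differences of the values at n = 3, 5, 7, 9:
  h  : 36  114  232  390
  Δ  : 78  118  158
  Δ^2: 40  40
  Δ^3: 0
The second differences are constant (40) and nonzero, while all higher differences vanish, so the minimal degree is 2.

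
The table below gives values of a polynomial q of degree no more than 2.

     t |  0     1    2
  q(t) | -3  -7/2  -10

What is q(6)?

Forward differences of the values at t = 0, 1, 2:
  q  : -3  -7/2  -10
  Δ  : -1/2  -13/2
  Δ^2: -6
The second differences are constant, confirming degree 2.
Interpolating (Newton forward form) and evaluating at t = 6 gives q(6) = -96.

-96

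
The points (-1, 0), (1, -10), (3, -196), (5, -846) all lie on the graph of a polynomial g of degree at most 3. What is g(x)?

g(x) = -6x^3 - 4x^2 + x - 1

Using the Lagrange interpolation formula with nodes -1, 1, 3, 5:
  L_0(x) = (x - 1)(x - 3)(x - 5) / -48
  L_1(x) = (x + 1)(x - 3)(x - 5) / 16
  L_2(x) = (x + 1)(x - 1)(x - 5) / -16
  L_3(x) = (x + 1)(x - 1)(x - 3) / 48
Then g(x) = 0·L_0(x) - 10·L_1(x) - 196·L_2(x) - 846·L_3(x).
Expanding and collecting terms gives g(x) = -6x^3 - 4x^2 + x - 1.
Check: g(1) = -10. ✓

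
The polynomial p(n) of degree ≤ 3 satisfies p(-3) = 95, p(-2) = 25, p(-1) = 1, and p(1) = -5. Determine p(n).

p(n) = -4n^3 - n^2 + n - 1

Write p(n) = an^3 + bn^2 + cn + d. Substituting each data point gives a linear system:
  -27a + 9b - 3c + d = 95
  -8a + 4b - 2c + d = 25
  -a + b - c + d = 1
  a + b + c + d = -5
Solving the system yields a = -4, b = -1, c = 1, d = -1.
So p(n) = -4n³ - n² + n - 1.
Check: p(-2) = 25. ✓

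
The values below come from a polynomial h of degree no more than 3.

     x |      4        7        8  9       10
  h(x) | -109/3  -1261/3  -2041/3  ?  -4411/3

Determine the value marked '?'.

-3079/3

The 4 known points determine the degree-3 polynomial uniquely.
Write h(x) = ax^3 + bx^2 + cx + d. Substituting each data point gives a linear system:
  64a + 16b + 4c + d = -109/3
  343a + 49b + 7c + d = -1261/3
  512a + 64b + 8c + d = -2041/3
  1000a + 100b + 10c + d = -4411/3
Solving the system yields a = -2, b = 5, c = 3, d = -1/3.
So h(x) = -2x³ + 5x² + 3x - 1/3.
Then h(9) = -3079/3.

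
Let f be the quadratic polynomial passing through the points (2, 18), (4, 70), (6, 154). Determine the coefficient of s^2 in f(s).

4

Write f(s) = as^2 + bs + c. Substituting each data point gives a linear system:
  4a + 2b + c = 18
  16a + 4b + c = 70
  36a + 6b + c = 154
Solving the system yields a = 4, b = 2, c = -2.
So f(s) = 4s^2 + 2s - 2.
The leading coefficient is 4.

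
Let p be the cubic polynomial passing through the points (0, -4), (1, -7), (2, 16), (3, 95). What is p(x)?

Using the Lagrange interpolation formula with nodes 0, 1, 2, 3:
  L_0(x) = (x - 1)(x - 2)(x - 3) / -6
  L_1(x) = x(x - 2)(x - 3) / 2
  L_2(x) = x(x - 1)(x - 3) / -2
  L_3(x) = x(x - 1)(x - 2) / 6
Then p(x) = -4·L_0(x) - 7·L_1(x) + 16·L_2(x) + 95·L_3(x).
Expanding and collecting terms gives p(x) = 5x^3 - 2x^2 - 6x - 4.
Check: p(1) = -7. ✓

p(x) = 5x^3 - 2x^2 - 6x - 4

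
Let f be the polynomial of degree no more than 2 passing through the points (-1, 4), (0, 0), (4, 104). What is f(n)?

f(n) = 6n^2 + 2n

Write f(n) = an^2 + bn + c. Substituting each data point gives a linear system:
  a - b + c = 4
  c = 0
  16a + 4b + c = 104
Solving the system yields a = 6, b = 2, c = 0.
So f(n) = 6n^2 + 2n.
Check: f(-1) = 4. ✓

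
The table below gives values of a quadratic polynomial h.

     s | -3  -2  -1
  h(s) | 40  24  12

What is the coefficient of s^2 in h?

2

Write h(s) = as^2 + bs + c. Substituting each data point gives a linear system:
  9a - 3b + c = 40
  4a - 2b + c = 24
  a - b + c = 12
Solving the system yields a = 2, b = -6, c = 4.
So h(s) = 2s^2 - 6s + 4.
The leading coefficient is 2.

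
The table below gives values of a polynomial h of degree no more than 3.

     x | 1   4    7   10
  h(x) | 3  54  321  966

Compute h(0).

6

Write h(x) = ax^3 + bx^2 + cx + d. Substituting each data point gives a linear system:
  a + b + c + d = 3
  64a + 16b + 4c + d = 54
  343a + 49b + 7c + d = 321
  1000a + 100b + 10c + d = 966
Solving the system yields a = 1, b = 0, c = -4, d = 6.
So h(x) = x^3 - 4x + 6.
Then h(0) = 6.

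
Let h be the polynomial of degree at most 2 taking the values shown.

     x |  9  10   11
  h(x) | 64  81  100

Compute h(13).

Write h(x) = ax^2 + bx + c. Substituting each data point gives a linear system:
  81a + 9b + c = 64
  100a + 10b + c = 81
  121a + 11b + c = 100
Solving the system yields a = 1, b = -2, c = 1.
So h(x) = x² - 2x + 1.
Then h(13) = 144.

144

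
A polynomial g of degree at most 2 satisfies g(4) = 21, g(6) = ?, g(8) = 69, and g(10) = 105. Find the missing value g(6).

The 3 known points determine the degree-2 polynomial uniquely.
Write g(x) = ax^2 + bx + c. Substituting each data point gives a linear system:
  16a + 4b + c = 21
  64a + 8b + c = 69
  100a + 10b + c = 105
Solving the system yields a = 1, b = 0, c = 5.
So g(x) = x^2 + 5.
Then g(6) = 41.

41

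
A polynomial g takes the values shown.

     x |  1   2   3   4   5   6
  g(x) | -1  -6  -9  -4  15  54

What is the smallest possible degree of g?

Forward differences of the values at x = 1, 2, 3, 4, 5, 6:
  g  : -1  -6  -9  -4  15  54
  Δ  : -5  -3  5  19  39
  Δ^2: 2  8  14  20
  Δ^3: 6  6  6
  Δ^4: 0  0
  Δ^5: 0
The third differences are constant (6) and nonzero, while all higher differences vanish, so the minimal degree is 3.

3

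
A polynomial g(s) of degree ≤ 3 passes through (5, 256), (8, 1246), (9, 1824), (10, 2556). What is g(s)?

g(s) = 3s^3 - 4s^2 - 5s + 6

Using the Lagrange interpolation formula with nodes 5, 8, 9, 10:
  L_0(s) = (s - 8)(s - 9)(s - 10) / -60
  L_1(s) = (s - 5)(s - 9)(s - 10) / 6
  L_2(s) = (s - 5)(s - 8)(s - 10) / -4
  L_3(s) = (s - 5)(s - 8)(s - 9) / 10
Then g(s) = 256·L_0(s) + 1246·L_1(s) + 1824·L_2(s) + 2556·L_3(s).
Expanding and collecting terms gives g(s) = 3s^3 - 4s^2 - 5s + 6.
Check: g(9) = 1824. ✓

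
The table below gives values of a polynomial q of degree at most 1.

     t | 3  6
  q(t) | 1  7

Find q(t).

q(t) = 2t - 5

Using the Lagrange interpolation formula with nodes 3, 6:
  L_0(t) = (t - 6) / -3
  L_1(t) = (t - 3) / 3
Then q(t) = 1·L_0(t) + 7·L_1(t).
Expanding and collecting terms gives q(t) = 2t - 5.
Check: q(6) = 7. ✓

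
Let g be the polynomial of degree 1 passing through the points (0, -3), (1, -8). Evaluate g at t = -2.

Using the Lagrange interpolation formula with nodes 0, 1:
  L_0(t) = (t - 1) / -1
  L_1(t) = t / 1
Then g(t) = -3·L_0(t) - 8·L_1(t).
Expanding and collecting terms gives g(t) = -5t - 3.
Evaluating at t = -2: g(-2) = 7.

7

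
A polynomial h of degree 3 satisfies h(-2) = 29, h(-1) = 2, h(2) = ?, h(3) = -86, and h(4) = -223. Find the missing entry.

-19

The 4 known points determine the degree-3 polynomial uniquely.
Write h(n) = an^3 + bn^2 + cn + d. Substituting each data point gives a linear system:
  -8a + 4b - 2c + d = 29
  -a + b - c + d = 2
  27a + 9b + 3c + d = -86
  64a + 16b + 4c + d = -223
Solving the system yields a = -4, b = 1, c = 4, d = 1.
So h(n) = -4n^3 + n^2 + 4n + 1.
Then h(2) = -19.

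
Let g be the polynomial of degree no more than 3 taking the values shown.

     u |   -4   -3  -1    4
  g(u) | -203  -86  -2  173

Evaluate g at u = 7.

Using the Lagrange interpolation formula with nodes -4, -3, -1, 4:
  L_0(u) = (u + 3)(u + 1)(u - 4) / -24
  L_1(u) = (u + 4)(u + 1)(u - 4) / 14
  L_2(u) = (u + 4)(u + 3)(u - 4) / -30
  L_3(u) = (u + 4)(u + 3)(u + 1) / 280
Then g(u) = -203·L_0(u) - 86·L_1(u) - 2·L_2(u) + 173·L_3(u).
Expanding and collecting terms gives g(u) = 3u^3 - u^2 - u + 1.
Evaluating at u = 7: g(7) = 974.

974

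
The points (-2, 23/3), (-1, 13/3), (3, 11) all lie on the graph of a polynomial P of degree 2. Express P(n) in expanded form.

Using the Lagrange interpolation formula with nodes -2, -1, 3:
  L_0(n) = (n + 1)(n - 3) / 5
  L_1(n) = (n + 2)(n - 3) / -4
  L_2(n) = (n + 2)(n + 1) / 20
Then P(n) = 23/3·L_0(n) + 13/3·L_1(n) + 11·L_2(n).
Expanding and collecting terms gives P(n) = n^2 - (1/3)n + 3.
Check: P(3) = 11. ✓

P(n) = n^2 - (1/3)n + 3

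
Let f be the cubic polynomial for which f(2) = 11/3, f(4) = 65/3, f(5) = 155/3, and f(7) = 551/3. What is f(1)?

Using the Lagrange interpolation formula with nodes 2, 4, 5, 7:
  L_0(u) = (u - 4)(u - 5)(u - 7) / -30
  L_1(u) = (u - 2)(u - 5)(u - 7) / 6
  L_2(u) = (u - 2)(u - 4)(u - 7) / -6
  L_3(u) = (u - 2)(u - 4)(u - 5) / 30
Then f(u) = 11/3·L_0(u) + 65/3·L_1(u) + 155/3·L_2(u) + 551/3·L_3(u).
Expanding and collecting terms gives f(u) = u^3 - 4u^2 + 5u + 5/3.
Evaluating at u = 1: f(1) = 11/3.

11/3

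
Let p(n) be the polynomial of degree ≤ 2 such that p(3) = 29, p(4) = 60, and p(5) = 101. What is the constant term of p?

Write p(n) = an^2 + bn + c. Substituting each data point gives a linear system:
  9a + 3b + c = 29
  16a + 4b + c = 60
  25a + 5b + c = 101
Solving the system yields a = 5, b = -4, c = -4.
So p(n) = 5n^2 - 4n - 4.
The constant term is -4.

-4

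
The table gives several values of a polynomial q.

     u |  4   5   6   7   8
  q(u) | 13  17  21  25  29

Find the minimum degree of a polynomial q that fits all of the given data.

Forward differences of the values at u = 4, 5, 6, 7, 8:
  q  : 13  17  21  25  29
  Δ  : 4  4  4  4
  Δ^2: 0  0  0
  Δ^3: 0  0
  Δ^4: 0
The first differences are constant (4) and nonzero, while all higher differences vanish, so the minimal degree is 1.

1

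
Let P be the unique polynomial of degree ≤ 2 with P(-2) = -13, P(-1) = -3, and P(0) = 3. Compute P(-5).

-67

Using the Lagrange interpolation formula with nodes -2, -1, 0:
  L_0(t) = (t + 1)t / 2
  L_1(t) = (t + 2)t / -1
  L_2(t) = (t + 2)(t + 1) / 2
Then P(t) = -13·L_0(t) - 3·L_1(t) + 3·L_2(t).
Expanding and collecting terms gives P(t) = -2t^2 + 4t + 3.
Evaluating at t = -5: P(-5) = -67.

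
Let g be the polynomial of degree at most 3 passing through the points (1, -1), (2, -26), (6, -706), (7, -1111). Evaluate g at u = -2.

Write g(u) = au^3 + bu^2 + cu + d. Substituting each data point gives a linear system:
  a + b + c + d = -1
  8a + 4b + 2c + d = -26
  216a + 36b + 6c + d = -706
  343a + 49b + 7c + d = -1111
Solving the system yields a = -3, b = -2, c = 2, d = 2.
So g(u) = -3u³ - 2u² + 2u + 2.
Then g(-2) = 14.

14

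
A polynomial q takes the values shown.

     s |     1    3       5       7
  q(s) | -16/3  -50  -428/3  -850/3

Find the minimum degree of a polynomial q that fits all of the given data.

Forward differences of the values at s = 1, 3, 5, 7:
  q  : -16/3  -50  -428/3  -850/3
  Δ  : -134/3  -278/3  -422/3
  Δ^2: -48  -48
  Δ^3: 0
The second differences are constant (-48) and nonzero, while all higher differences vanish, so the minimal degree is 2.

2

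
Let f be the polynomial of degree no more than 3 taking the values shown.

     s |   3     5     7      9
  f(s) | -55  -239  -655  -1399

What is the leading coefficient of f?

Write f(s) = as^3 + bs^2 + cs + d. Substituting each data point gives a linear system:
  27a + 9b + 3c + d = -55
  125a + 25b + 5c + d = -239
  343a + 49b + 7c + d = -655
  729a + 81b + 9c + d = -1399
Solving the system yields a = -2, b = 1, c = -2, d = -4.
So f(s) = -2s³ + s² - 2s - 4.
The leading coefficient is -2.

-2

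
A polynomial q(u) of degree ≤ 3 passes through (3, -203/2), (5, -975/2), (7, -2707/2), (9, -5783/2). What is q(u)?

q(u) = -4u^3 + 3u - 5/2

Write q(u) = au^3 + bu^2 + cu + d. Substituting each data point gives a linear system:
  27a + 9b + 3c + d = -203/2
  125a + 25b + 5c + d = -975/2
  343a + 49b + 7c + d = -2707/2
  729a + 81b + 9c + d = -5783/2
Solving the system yields a = -4, b = 0, c = 3, d = -5/2.
So q(u) = -4u^3 + 3u - 5/2.
Check: q(7) = -2707/2. ✓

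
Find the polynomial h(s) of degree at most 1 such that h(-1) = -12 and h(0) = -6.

h(s) = 6s - 6

Write h(s) = as + b. Substituting each data point gives a linear system:
  -a + b = -12
  b = -6
Solving the system yields a = 6, b = -6.
So h(s) = 6s - 6.
Check: h(0) = -6. ✓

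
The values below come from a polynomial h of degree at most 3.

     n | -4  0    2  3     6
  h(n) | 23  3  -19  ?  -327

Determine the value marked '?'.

-54

The 4 known points determine the degree-3 polynomial uniquely.
Write h(n) = an^3 + bn^2 + cn + d. Substituting each data point gives a linear system:
  -64a + 16b - 4c + d = 23
  d = 3
  8a + 4b + 2c + d = -19
  216a + 36b + 6c + d = -327
Solving the system yields a = -1, b = -3, c = -1, d = 3.
So h(n) = -n³ - 3n² - n + 3.
Then h(3) = -54.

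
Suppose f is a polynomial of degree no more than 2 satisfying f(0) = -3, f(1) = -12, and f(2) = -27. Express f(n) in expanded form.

f(n) = -3n^2 - 6n - 3

Using the Lagrange interpolation formula with nodes 0, 1, 2:
  L_0(n) = (n - 1)(n - 2) / 2
  L_1(n) = n(n - 2) / -1
  L_2(n) = n(n - 1) / 2
Then f(n) = -3·L_0(n) - 12·L_1(n) - 27·L_2(n).
Expanding and collecting terms gives f(n) = -3n^2 - 6n - 3.
Check: f(1) = -12. ✓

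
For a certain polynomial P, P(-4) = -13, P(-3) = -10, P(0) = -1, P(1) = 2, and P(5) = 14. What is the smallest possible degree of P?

Divided differences on the nodes -4, -3, 0, 1, 5:
  order 0: -13  -10  -1  2  14
  order 1: 3  3  3  3
  order 2: 0  0  0
  order 3: 0  0
  order 4: 0
The order-1 divided differences are all 3 (nonzero) and every higher order vanishes, so the data lies on a polynomial of degree exactly 1.

1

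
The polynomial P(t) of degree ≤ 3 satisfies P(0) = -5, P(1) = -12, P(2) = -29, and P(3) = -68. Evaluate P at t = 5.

-260

Using the Lagrange interpolation formula with nodes 0, 1, 2, 3:
  L_0(t) = (t - 1)(t - 2)(t - 3) / -6
  L_1(t) = t(t - 2)(t - 3) / 2
  L_2(t) = t(t - 1)(t - 3) / -2
  L_3(t) = t(t - 1)(t - 2) / 6
Then P(t) = -5·L_0(t) - 12·L_1(t) - 29·L_2(t) - 68·L_3(t).
Expanding and collecting terms gives P(t) = -2t³ + t² - 6t - 5.
Evaluating at t = 5: P(5) = -260.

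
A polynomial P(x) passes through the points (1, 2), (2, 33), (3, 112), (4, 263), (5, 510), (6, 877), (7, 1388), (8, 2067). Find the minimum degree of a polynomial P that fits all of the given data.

3

Forward differences of the values at x = 1, 2, 3, 4, 5, 6, 7, 8:
  P  : 2  33  112  263  510  877  1388  2067
  Δ  : 31  79  151  247  367  511  679
  Δ^2: 48  72  96  120  144  168
  Δ^3: 24  24  24  24  24
  Δ^4: 0  0  0  0
  Δ^5: 0  0  0
  Δ^6: 0  0
  Δ^7: 0
The third differences are constant (24) and nonzero, while all higher differences vanish, so the minimal degree is 3.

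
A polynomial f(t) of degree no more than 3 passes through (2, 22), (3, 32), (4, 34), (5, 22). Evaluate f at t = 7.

-68

Using the Lagrange interpolation formula with nodes 2, 3, 4, 5:
  L_0(t) = (t - 3)(t - 4)(t - 5) / -6
  L_1(t) = (t - 2)(t - 4)(t - 5) / 2
  L_2(t) = (t - 2)(t - 3)(t - 5) / -2
  L_3(t) = (t - 2)(t - 3)(t - 4) / 6
Then f(t) = 22·L_0(t) + 32·L_1(t) + 34·L_2(t) + 22·L_3(t).
Expanding and collecting terms gives f(t) = -t³ + 5t² + 4t + 2.
Evaluating at t = 7: f(7) = -68.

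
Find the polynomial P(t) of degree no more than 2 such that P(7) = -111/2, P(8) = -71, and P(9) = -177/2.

Write P(t) = at^2 + bt + c. Substituting each data point gives a linear system:
  49a + 7b + c = -111/2
  64a + 8b + c = -71
  81a + 9b + c = -177/2
Solving the system yields a = -1, b = -1/2, c = -3.
So P(t) = -t² - (1/2)t - 3.
Check: P(9) = -177/2. ✓

P(t) = -t^2 - (1/2)t - 3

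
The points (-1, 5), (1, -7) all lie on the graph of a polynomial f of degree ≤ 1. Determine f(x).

Write f(x) = ax + b. Substituting each data point gives a linear system:
  -a + b = 5
  a + b = -7
Solving the system yields a = -6, b = -1.
So f(x) = -6x - 1.
Check: f(-1) = 5. ✓

f(x) = -6x - 1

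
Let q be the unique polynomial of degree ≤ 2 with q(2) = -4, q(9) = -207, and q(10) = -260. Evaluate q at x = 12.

Write q(x) = ax^2 + bx + c. Substituting each data point gives a linear system:
  4a + 2b + c = -4
  81a + 9b + c = -207
  100a + 10b + c = -260
Solving the system yields a = -3, b = 4, c = 0.
So q(x) = -3x^2 + 4x.
Then q(12) = -384.

-384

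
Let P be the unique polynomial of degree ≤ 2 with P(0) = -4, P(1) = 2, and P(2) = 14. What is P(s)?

P(s) = 3s^2 + 3s - 4

Write P(s) = as^2 + bs + c. Substituting each data point gives a linear system:
  c = -4
  a + b + c = 2
  4a + 2b + c = 14
Solving the system yields a = 3, b = 3, c = -4.
So P(s) = 3s² + 3s - 4.
Check: P(2) = 14. ✓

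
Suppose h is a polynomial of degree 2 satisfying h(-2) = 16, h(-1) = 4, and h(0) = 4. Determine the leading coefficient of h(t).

Write h(t) = at^2 + bt + c. Substituting each data point gives a linear system:
  4a - 2b + c = 16
  a - b + c = 4
  c = 4
Solving the system yields a = 6, b = 6, c = 4.
So h(t) = 6t^2 + 6t + 4.
The leading coefficient is 6.

6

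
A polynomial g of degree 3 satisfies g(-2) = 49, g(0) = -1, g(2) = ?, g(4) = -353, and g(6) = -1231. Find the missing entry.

-39

The 4 known points determine the degree-3 polynomial uniquely.
Write g(x) = ax^3 + bx^2 + cx + d. Substituting each data point gives a linear system:
  -8a + 4b - 2c + d = 49
  d = -1
  64a + 16b + 4c + d = -353
  216a + 36b + 6c + d = -1231
Solving the system yields a = -6, b = 3/2, c = 2, d = -1.
So g(x) = -6x³ + (3/2)x² + 2x - 1.
Then g(2) = -39.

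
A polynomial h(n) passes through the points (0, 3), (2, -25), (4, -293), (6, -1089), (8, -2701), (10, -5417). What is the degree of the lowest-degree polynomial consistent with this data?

3

Forward differences of the values at n = 0, 2, 4, 6, 8, 10:
  h  : 3  -25  -293  -1089  -2701  -5417
  Δ  : -28  -268  -796  -1612  -2716
  Δ^2: -240  -528  -816  -1104
  Δ^3: -288  -288  -288
  Δ^4: 0  0
  Δ^5: 0
The third differences are constant (-288) and nonzero, while all higher differences vanish, so the minimal degree is 3.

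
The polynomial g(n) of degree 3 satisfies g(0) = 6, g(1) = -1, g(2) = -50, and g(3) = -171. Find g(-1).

1

Forward differences of the values at n = 0, 1, 2, 3:
  g  : 6  -1  -50  -171
  Δ  : -7  -49  -121
  Δ^2: -42  -72
  Δ^3: -30
The third differences are constant, confirming degree 3.
Interpolating (Newton forward form) and evaluating at n = -1 gives g(-1) = 1.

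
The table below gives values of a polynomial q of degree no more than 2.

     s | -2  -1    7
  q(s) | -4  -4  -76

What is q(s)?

Using the Lagrange interpolation formula with nodes -2, -1, 7:
  L_0(s) = (s + 1)(s - 7) / 9
  L_1(s) = (s + 2)(s - 7) / -8
  L_2(s) = (s + 2)(s + 1) / 72
Then q(s) = -4·L_0(s) - 4·L_1(s) - 76·L_2(s).
Expanding and collecting terms gives q(s) = -s² - 3s - 6.
Check: q(-2) = -4. ✓

q(s) = -s^2 - 3s - 6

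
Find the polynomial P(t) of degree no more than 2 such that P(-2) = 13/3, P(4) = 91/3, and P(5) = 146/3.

Write P(t) = at^2 + bt + c. Substituting each data point gives a linear system:
  4a - 2b + c = 13/3
  16a + 4b + c = 91/3
  25a + 5b + c = 146/3
Solving the system yields a = 2, b = 1/3, c = -3.
So P(t) = 2t^2 + (1/3)t - 3.
Check: P(-2) = 13/3. ✓

P(t) = 2t^2 + (1/3)t - 3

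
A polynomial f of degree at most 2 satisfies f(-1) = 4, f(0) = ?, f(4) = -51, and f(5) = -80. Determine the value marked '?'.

5

The 3 known points determine the degree-2 polynomial uniquely.
Write f(u) = au^2 + bu + c. Substituting each data point gives a linear system:
  a - b + c = 4
  16a + 4b + c = -51
  25a + 5b + c = -80
Solving the system yields a = -3, b = -2, c = 5.
So f(u) = -3u^2 - 2u + 5.
Then f(0) = 5.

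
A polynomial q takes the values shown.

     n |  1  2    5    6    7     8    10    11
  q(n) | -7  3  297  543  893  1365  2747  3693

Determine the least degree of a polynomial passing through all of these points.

Divided differences on the nodes 1, 2, 5, 6, 7, 8, 10, 11:
  order 0: -7  3  297  543  893  1365  2747  3693
  order 1: 10  98  246  350  472  691  946
  order 2: 22  37  52  61  73  85
  order 3: 3  3  3  3  3
  order 4: 0  0  0  0
  order 5: 0  0  0
  order 6: 0  0
  order 7: 0
The order-3 divided differences are all 3 (nonzero) and every higher order vanishes, so the data lies on a polynomial of degree exactly 3.

3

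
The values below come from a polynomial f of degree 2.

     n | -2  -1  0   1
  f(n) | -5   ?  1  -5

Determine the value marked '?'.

The 3 known points determine the degree-2 polynomial uniquely.
Write f(n) = an^2 + bn + c. Substituting each data point gives a linear system:
  4a - 2b + c = -5
  c = 1
  a + b + c = -5
Solving the system yields a = -3, b = -3, c = 1.
So f(n) = -3n² - 3n + 1.
Then f(-1) = 1.

1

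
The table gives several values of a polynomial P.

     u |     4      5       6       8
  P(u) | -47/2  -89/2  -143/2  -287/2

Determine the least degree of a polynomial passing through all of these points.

2

Divided differences on the nodes 4, 5, 6, 8:
  order 0: -47/2  -89/2  -143/2  -287/2
  order 1: -21  -27  -36
  order 2: -3  -3
  order 3: 0
The order-2 divided differences are all -3 (nonzero) and every higher order vanishes, so the data lies on a polynomial of degree exactly 2.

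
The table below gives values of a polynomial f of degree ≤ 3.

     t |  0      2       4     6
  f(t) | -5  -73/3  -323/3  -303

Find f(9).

-911

Forward differences of the values at t = 0, 2, 4, 6:
  f  : -5  -73/3  -323/3  -303
  Δ  : -58/3  -250/3  -586/3
  Δ^2: -64  -112
  Δ^3: -48
The third differences are constant, confirming degree 3.
Interpolating (Newton forward form) and evaluating at t = 9 gives f(9) = -911.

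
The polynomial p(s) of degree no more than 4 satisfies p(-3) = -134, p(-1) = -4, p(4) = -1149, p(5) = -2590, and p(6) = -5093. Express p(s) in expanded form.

Write p(s) = as^4 + bs^3 + cs^2 + ds + e. Substituting each data point gives a linear system:
  81a - 27b + 9c - 3d + e = -134
  a - b + c - d + e = -4
  256a + 64b + 16c + 4d + e = -1149
  625a + 125b + 25c + 5d + e = -2590
  1296a + 216b + 36c + 6d + e = -5093
Solving the system yields a = -3, b = -5, c = -3, d = -2, e = -5.
So p(s) = -3s⁴ - 5s³ - 3s² - 2s - 5.
Check: p(4) = -1149. ✓

p(s) = -3s^4 - 5s^3 - 3s^2 - 2s - 5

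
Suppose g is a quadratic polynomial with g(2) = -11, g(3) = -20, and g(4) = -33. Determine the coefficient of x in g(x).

Write g(x) = ax^2 + bx + c. Substituting each data point gives a linear system:
  4a + 2b + c = -11
  9a + 3b + c = -20
  16a + 4b + c = -33
Solving the system yields a = -2, b = 1, c = -5.
So g(x) = -2x² + x - 5.
The coefficient of x is 1.

1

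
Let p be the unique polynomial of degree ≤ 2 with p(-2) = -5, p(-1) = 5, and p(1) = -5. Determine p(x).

p(x) = -5x^2 - 5x + 5

Using the Lagrange interpolation formula with nodes -2, -1, 1:
  L_0(x) = (x + 1)(x - 1) / 3
  L_1(x) = (x + 2)(x - 1) / -2
  L_2(x) = (x + 2)(x + 1) / 6
Then p(x) = -5·L_0(x) + 5·L_1(x) - 5·L_2(x).
Expanding and collecting terms gives p(x) = -5x² - 5x + 5.
Check: p(1) = -5. ✓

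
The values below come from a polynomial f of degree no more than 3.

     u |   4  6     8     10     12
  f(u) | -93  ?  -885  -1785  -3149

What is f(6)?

The 4 known points determine the degree-3 polynomial uniquely.
Write f(u) = au^3 + bu^2 + cu + d. Substituting each data point gives a linear system:
  64a + 16b + 4c + d = -93
  512a + 64b + 8c + d = -885
  1000a + 100b + 10c + d = -1785
  1728a + 144b + 12c + d = -3149
Solving the system yields a = -2, b = 2, c = 2, d = -5.
So f(u) = -2u³ + 2u² + 2u - 5.
Then f(6) = -353.

-353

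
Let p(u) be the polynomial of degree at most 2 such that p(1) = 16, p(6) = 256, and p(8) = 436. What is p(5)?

184

Using the Lagrange interpolation formula with nodes 1, 6, 8:
  L_0(u) = (u - 6)(u - 8) / 35
  L_1(u) = (u - 1)(u - 8) / -10
  L_2(u) = (u - 1)(u - 6) / 14
Then p(u) = 16·L_0(u) + 256·L_1(u) + 436·L_2(u).
Expanding and collecting terms gives p(u) = 6u² + 6u + 4.
Evaluating at u = 5: p(5) = 184.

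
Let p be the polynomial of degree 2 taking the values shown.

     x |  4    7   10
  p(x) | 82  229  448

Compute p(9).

Forward differences of the values at x = 4, 7, 10:
  p  : 82  229  448
  Δ  : 147  219
  Δ^2: 72
The second differences are constant, confirming degree 2.
Interpolating (Newton forward form) and evaluating at x = 9 gives p(9) = 367.

367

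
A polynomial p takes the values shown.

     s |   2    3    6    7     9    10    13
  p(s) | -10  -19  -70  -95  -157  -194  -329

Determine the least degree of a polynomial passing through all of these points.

2

Divided differences on the nodes 2, 3, 6, 7, 9, 10, 13:
  order 0: -10  -19  -70  -95  -157  -194  -329
  order 1: -9  -17  -25  -31  -37  -45
  order 2: -2  -2  -2  -2  -2
  order 3: 0  0  0  0
  order 4: 0  0  0
  order 5: 0  0
  order 6: 0
The order-2 divided differences are all -2 (nonzero) and every higher order vanishes, so the data lies on a polynomial of degree exactly 2.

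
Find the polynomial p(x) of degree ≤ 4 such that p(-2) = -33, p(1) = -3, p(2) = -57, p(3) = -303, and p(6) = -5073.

Write p(x) = ax^4 + bx^3 + cx^2 + dx + e. Substituting each data point gives a linear system:
  16a - 8b + 4c - 2d + e = -33
  a + b + c + d + e = -3
  16a + 8b + 4c + 2d + e = -57
  81a + 27b + 9c + 3d + e = -303
  1296a + 216b + 36c + 6d + e = -5073
Solving the system yields a = -4, b = 0, c = 4, d = -6, e = 3.
So p(x) = -4x⁴ + 4x² - 6x + 3.
Check: p(3) = -303. ✓

p(x) = -4x^4 + 4x^2 - 6x + 3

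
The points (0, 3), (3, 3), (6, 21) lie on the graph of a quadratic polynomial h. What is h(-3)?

21

Using the Lagrange interpolation formula with nodes 0, 3, 6:
  L_0(t) = (t - 3)(t - 6) / 18
  L_1(t) = t(t - 6) / -9
  L_2(t) = t(t - 3) / 18
Then h(t) = 3·L_0(t) + 3·L_1(t) + 21·L_2(t).
Expanding and collecting terms gives h(t) = t^2 - 3t + 3.
Evaluating at t = -3: h(-3) = 21.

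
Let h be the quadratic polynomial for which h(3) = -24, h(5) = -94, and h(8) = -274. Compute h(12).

-654

Using the Lagrange interpolation formula with nodes 3, 5, 8:
  L_0(n) = (n - 5)(n - 8) / 10
  L_1(n) = (n - 3)(n - 8) / -6
  L_2(n) = (n - 3)(n - 5) / 15
Then h(n) = -24·L_0(n) - 94·L_1(n) - 274·L_2(n).
Expanding and collecting terms gives h(n) = -5n^2 + 5n + 6.
Evaluating at n = 12: h(12) = -654.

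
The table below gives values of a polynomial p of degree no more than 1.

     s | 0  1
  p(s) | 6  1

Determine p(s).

Write p(s) = as + b. Substituting each data point gives a linear system:
  b = 6
  a + b = 1
Solving the system yields a = -5, b = 6.
So p(s) = -5s + 6.
Check: p(1) = 1. ✓

p(s) = -5s + 6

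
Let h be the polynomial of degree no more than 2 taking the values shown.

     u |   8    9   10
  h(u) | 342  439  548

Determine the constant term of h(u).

Write h(u) = au^2 + bu + c. Substituting each data point gives a linear system:
  64a + 8b + c = 342
  81a + 9b + c = 439
  100a + 10b + c = 548
Solving the system yields a = 6, b = -5, c = -2.
So h(u) = 6u² - 5u - 2.
The constant term is -2.

-2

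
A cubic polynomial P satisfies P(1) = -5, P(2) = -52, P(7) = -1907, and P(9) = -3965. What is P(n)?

Using the Lagrange interpolation formula with nodes 1, 2, 7, 9:
  L_0(n) = (n - 2)(n - 7)(n - 9) / -48
  L_1(n) = (n - 1)(n - 7)(n - 9) / 35
  L_2(n) = (n - 1)(n - 2)(n - 9) / -60
  L_3(n) = (n - 1)(n - 2)(n - 7) / 112
Then P(n) = -5·L_0(n) - 52·L_1(n) - 1907·L_2(n) - 3965·L_3(n).
Expanding and collecting terms gives P(n) = -5n^3 - 4n^2 + 4.
Check: P(1) = -5. ✓

P(n) = -5n^3 - 4n^2 + 4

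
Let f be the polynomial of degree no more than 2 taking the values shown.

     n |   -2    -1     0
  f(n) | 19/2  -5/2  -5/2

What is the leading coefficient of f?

Write f(n) = an^2 + bn + c. Substituting each data point gives a linear system:
  4a - 2b + c = 19/2
  a - b + c = -5/2
  c = -5/2
Solving the system yields a = 6, b = 6, c = -5/2.
So f(n) = 6n² + 6n - 5/2.
The leading coefficient is 6.

6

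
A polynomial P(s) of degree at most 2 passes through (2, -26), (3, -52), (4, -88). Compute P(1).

Using the Lagrange interpolation formula with nodes 2, 3, 4:
  L_0(s) = (s - 3)(s - 4) / 2
  L_1(s) = (s - 2)(s - 4) / -1
  L_2(s) = (s - 2)(s - 3) / 2
Then P(s) = -26·L_0(s) - 52·L_1(s) - 88·L_2(s).
Expanding and collecting terms gives P(s) = -5s^2 - s - 4.
Evaluating at s = 1: P(1) = -10.

-10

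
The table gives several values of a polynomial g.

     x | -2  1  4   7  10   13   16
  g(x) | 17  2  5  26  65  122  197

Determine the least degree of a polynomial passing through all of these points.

Forward differences of the values at x = -2, 1, 4, 7, 10, 13, 16:
  g  : 17  2  5  26  65  122  197
  Δ  : -15  3  21  39  57  75
  Δ^2: 18  18  18  18  18
  Δ^3: 0  0  0  0
  Δ^4: 0  0  0
  Δ^5: 0  0
  Δ^6: 0
The second differences are constant (18) and nonzero, while all higher differences vanish, so the minimal degree is 2.

2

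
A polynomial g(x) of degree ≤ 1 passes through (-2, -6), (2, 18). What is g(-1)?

Using the Lagrange interpolation formula with nodes -2, 2:
  L_0(x) = (x - 2) / -4
  L_1(x) = (x + 2) / 4
Then g(x) = -6·L_0(x) + 18·L_1(x).
Expanding and collecting terms gives g(x) = 6x + 6.
Evaluating at x = -1: g(-1) = 0.

0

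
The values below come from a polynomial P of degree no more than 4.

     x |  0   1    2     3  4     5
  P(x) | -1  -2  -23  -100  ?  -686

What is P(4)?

The 5 known points determine the degree-4 polynomial uniquely.
Write P(x) = ax^4 + bx^3 + cx^2 + dx + e. Substituting each data point gives a linear system:
  e = -1
  a + b + c + d + e = -2
  16a + 8b + 4c + 2d + e = -23
  81a + 27b + 9c + 3d + e = -100
  625a + 125b + 25c + 5d + e = -686
Solving the system yields a = -1, b = 0, c = -3, d = 3, e = -1.
So P(x) = -x⁴ - 3x² + 3x - 1.
Then P(4) = -293.

-293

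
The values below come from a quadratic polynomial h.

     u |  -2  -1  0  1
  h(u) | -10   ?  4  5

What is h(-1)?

-1

The 3 known points determine the degree-2 polynomial uniquely.
Write h(u) = au^2 + bu + c. Substituting each data point gives a linear system:
  4a - 2b + c = -10
  c = 4
  a + b + c = 5
Solving the system yields a = -2, b = 3, c = 4.
So h(u) = -2u^2 + 3u + 4.
Then h(-1) = -1.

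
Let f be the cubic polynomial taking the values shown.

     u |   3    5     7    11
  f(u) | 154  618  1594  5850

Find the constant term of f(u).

-2

Write f(u) = au^3 + bu^2 + cu + d. Substituting each data point gives a linear system:
  27a + 9b + 3c + d = 154
  125a + 25b + 5c + d = 618
  343a + 49b + 7c + d = 1594
  1331a + 121b + 11c + d = 5850
Solving the system yields a = 4, b = 4, c = 4, d = -2.
So f(u) = 4u^3 + 4u^2 + 4u - 2.
The constant term is -2.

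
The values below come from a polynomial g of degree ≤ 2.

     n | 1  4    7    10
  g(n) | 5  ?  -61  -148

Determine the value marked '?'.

-10

The 3 known points determine the degree-2 polynomial uniquely.
Write g(n) = an^2 + bn + c. Substituting each data point gives a linear system:
  a + b + c = 5
  49a + 7b + c = -61
  100a + 10b + c = -148
Solving the system yields a = -2, b = 5, c = 2.
So g(n) = -2n² + 5n + 2.
Then g(4) = -10.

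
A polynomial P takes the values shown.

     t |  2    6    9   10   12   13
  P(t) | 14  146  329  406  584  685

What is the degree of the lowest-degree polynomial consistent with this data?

2

Divided differences on the nodes 2, 6, 9, 10, 12, 13:
  order 0: 14  146  329  406  584  685
  order 1: 33  61  77  89  101
  order 2: 4  4  4  4
  order 3: 0  0  0
  order 4: 0  0
  order 5: 0
The order-2 divided differences are all 4 (nonzero) and every higher order vanishes, so the data lies on a polynomial of degree exactly 2.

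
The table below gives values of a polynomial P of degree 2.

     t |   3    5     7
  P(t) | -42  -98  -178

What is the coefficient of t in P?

-4

Write P(t) = at^2 + bt + c. Substituting each data point gives a linear system:
  9a + 3b + c = -42
  25a + 5b + c = -98
  49a + 7b + c = -178
Solving the system yields a = -3, b = -4, c = -3.
So P(t) = -3t^2 - 4t - 3.
The coefficient of t is -4.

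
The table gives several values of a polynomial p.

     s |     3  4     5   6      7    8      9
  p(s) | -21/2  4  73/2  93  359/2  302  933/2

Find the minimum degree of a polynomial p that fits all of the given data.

3

Forward differences of the values at s = 3, 4, 5, 6, 7, 8, 9:
  p  : -21/2  4  73/2  93  359/2  302  933/2
  Δ  : 29/2  65/2  113/2  173/2  245/2  329/2
  Δ^2: 18  24  30  36  42
  Δ^3: 6  6  6  6
  Δ^4: 0  0  0
  Δ^5: 0  0
  Δ^6: 0
The third differences are constant (6) and nonzero, while all higher differences vanish, so the minimal degree is 3.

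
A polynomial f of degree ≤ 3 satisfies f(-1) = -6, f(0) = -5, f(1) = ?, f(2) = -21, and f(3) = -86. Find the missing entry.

The 4 known points determine the degree-3 polynomial uniquely.
Write f(s) = as^3 + bs^2 + cs + d. Substituting each data point gives a linear system:
  -a + b - c + d = -6
  d = -5
  8a + 4b + 2c + d = -21
  27a + 9b + 3c + d = -86
Solving the system yields a = -4, b = 1, c = 6, d = -5.
So f(s) = -4s^3 + s^2 + 6s - 5.
Then f(1) = -2.

-2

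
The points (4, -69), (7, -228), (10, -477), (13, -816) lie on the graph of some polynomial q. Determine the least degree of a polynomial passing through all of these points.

2

Forward differences of the values at u = 4, 7, 10, 13:
  q  : -69  -228  -477  -816
  Δ  : -159  -249  -339
  Δ^2: -90  -90
  Δ^3: 0
The second differences are constant (-90) and nonzero, while all higher differences vanish, so the minimal degree is 2.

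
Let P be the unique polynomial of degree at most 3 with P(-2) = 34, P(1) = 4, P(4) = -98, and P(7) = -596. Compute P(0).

6

Using the Lagrange interpolation formula with nodes -2, 1, 4, 7:
  L_0(t) = (t - 1)(t - 4)(t - 7) / -162
  L_1(t) = (t + 2)(t - 4)(t - 7) / 54
  L_2(t) = (t + 2)(t - 1)(t - 7) / -54
  L_3(t) = (t + 2)(t - 1)(t - 4) / 162
Then P(t) = 34·L_0(t) + 4·L_1(t) - 98·L_2(t) - 596·L_3(t).
Expanding and collecting terms gives P(t) = -2t^3 + 2t^2 - 2t + 6.
Evaluating at t = 0: P(0) = 6.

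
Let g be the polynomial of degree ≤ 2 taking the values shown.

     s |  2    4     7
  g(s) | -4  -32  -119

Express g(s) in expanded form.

g(s) = -3s^2 + 4s

Write g(s) = as^2 + bs + c. Substituting each data point gives a linear system:
  4a + 2b + c = -4
  16a + 4b + c = -32
  49a + 7b + c = -119
Solving the system yields a = -3, b = 4, c = 0.
So g(s) = -3s^2 + 4s.
Check: g(7) = -119. ✓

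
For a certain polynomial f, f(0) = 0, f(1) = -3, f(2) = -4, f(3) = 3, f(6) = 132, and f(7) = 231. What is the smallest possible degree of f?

Divided differences on the nodes 0, 1, 2, 3, 6, 7:
  order 0: 0  -3  -4  3  132  231
  order 1: -3  -1  7  43  99
  order 2: 1  4  9  14
  order 3: 1  1  1
  order 4: 0  0
  order 5: 0
The order-3 divided differences are all 1 (nonzero) and every higher order vanishes, so the data lies on a polynomial of degree exactly 3.

3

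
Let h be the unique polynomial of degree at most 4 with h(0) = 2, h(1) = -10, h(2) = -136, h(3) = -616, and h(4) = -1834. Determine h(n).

Write h(n) = an^4 + bn^3 + cn^2 + dn + e. Substituting each data point gives a linear system:
  e = 2
  a + b + c + d + e = -10
  16a + 8b + 4c + 2d + e = -136
  81a + 27b + 9c + 3d + e = -616
  256a + 64b + 16c + 4d + e = -1834
Solving the system yields a = -6, b = -4, c = -3, d = 1, e = 2.
So h(n) = -6n^4 - 4n^3 - 3n^2 + n + 2.
Check: h(1) = -10. ✓

h(n) = -6n^4 - 4n^3 - 3n^2 + n + 2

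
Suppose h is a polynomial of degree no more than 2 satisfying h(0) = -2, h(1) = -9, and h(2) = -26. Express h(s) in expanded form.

Using the Lagrange interpolation formula with nodes 0, 1, 2:
  L_0(s) = (s - 1)(s - 2) / 2
  L_1(s) = s(s - 2) / -1
  L_2(s) = s(s - 1) / 2
Then h(s) = -2·L_0(s) - 9·L_1(s) - 26·L_2(s).
Expanding and collecting terms gives h(s) = -5s^2 - 2s - 2.
Check: h(0) = -2. ✓

h(s) = -5s^2 - 2s - 2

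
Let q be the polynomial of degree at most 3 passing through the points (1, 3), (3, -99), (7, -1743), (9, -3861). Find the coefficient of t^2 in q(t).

6

Write q(t) = at^3 + bt^2 + ct + d. Substituting each data point gives a linear system:
  a + b + c + d = 3
  27a + 9b + 3c + d = -99
  343a + 49b + 7c + d = -1743
  729a + 81b + 9c + d = -3861
Solving the system yields a = -6, b = 6, c = 3, d = 0.
So q(t) = -6t^3 + 6t^2 + 3t.
The coefficient of t^2 is 6.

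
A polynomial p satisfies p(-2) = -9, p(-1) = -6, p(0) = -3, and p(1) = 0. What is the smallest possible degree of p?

Forward differences of the values at u = -2, -1, 0, 1:
  p  : -9  -6  -3  0
  Δ  : 3  3  3
  Δ^2: 0  0
  Δ^3: 0
The first differences are constant (3) and nonzero, while all higher differences vanish, so the minimal degree is 1.

1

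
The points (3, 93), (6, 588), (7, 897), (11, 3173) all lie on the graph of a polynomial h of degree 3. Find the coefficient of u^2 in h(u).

Write h(u) = au^3 + bu^2 + cu + d. Substituting each data point gives a linear system:
  27a + 9b + 3c + d = 93
  216a + 36b + 6c + d = 588
  343a + 49b + 7c + d = 897
  1331a + 121b + 11c + d = 3173
Solving the system yields a = 2, b = 4, c = 3, d = -6.
So h(u) = 2u^3 + 4u^2 + 3u - 6.
The coefficient of u^2 is 4.

4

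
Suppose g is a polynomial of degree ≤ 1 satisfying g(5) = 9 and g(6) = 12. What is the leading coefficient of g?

3

Write g(n) = an + b. Substituting each data point gives a linear system:
  5a + b = 9
  6a + b = 12
Solving the system yields a = 3, b = -6.
So g(n) = 3n - 6.
The leading coefficient is 3.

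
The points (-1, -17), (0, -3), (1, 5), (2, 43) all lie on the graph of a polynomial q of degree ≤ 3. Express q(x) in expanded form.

q(x) = 6x^3 - 3x^2 + 5x - 3

Write q(x) = ax^3 + bx^2 + cx + d. Substituting each data point gives a linear system:
  -a + b - c + d = -17
  d = -3
  a + b + c + d = 5
  8a + 4b + 2c + d = 43
Solving the system yields a = 6, b = -3, c = 5, d = -3.
So q(x) = 6x^3 - 3x^2 + 5x - 3.
Check: q(1) = 5. ✓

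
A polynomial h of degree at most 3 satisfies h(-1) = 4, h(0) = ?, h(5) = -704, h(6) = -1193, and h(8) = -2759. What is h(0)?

The 4 known points determine the degree-3 polynomial uniquely.
Write h(u) = au^3 + bu^2 + cu + d. Substituting each data point gives a linear system:
  -a + b - c + d = 4
  125a + 25b + 5c + d = -704
  216a + 36b + 6c + d = -1193
  512a + 64b + 8c + d = -2759
Solving the system yields a = -5, b = -3, c = -1, d = 1.
So h(u) = -5u^3 - 3u^2 - u + 1.
Then h(0) = 1.

1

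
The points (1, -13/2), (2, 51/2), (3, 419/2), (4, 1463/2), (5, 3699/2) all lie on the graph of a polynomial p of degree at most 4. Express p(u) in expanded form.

p(u) = 3u^4 + u^3 - 5u^2 - 5u - 1/2

Using the Lagrange interpolation formula with nodes 1, 2, 3, 4, 5:
  L_0(u) = (u - 2)(u - 3)(u - 4)(u - 5) / 24
  L_1(u) = (u - 1)(u - 3)(u - 4)(u - 5) / -6
  L_2(u) = (u - 1)(u - 2)(u - 4)(u - 5) / 4
  L_3(u) = (u - 1)(u - 2)(u - 3)(u - 5) / -6
  L_4(u) = (u - 1)(u - 2)(u - 3)(u - 4) / 24
Then p(u) = -13/2·L_0(u) + 51/2·L_1(u) + 419/2·L_2(u) + 1463/2·L_3(u) + 3699/2·L_4(u).
Expanding and collecting terms gives p(u) = 3u⁴ + u³ - 5u² - 5u - 1/2.
Check: p(1) = -13/2. ✓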